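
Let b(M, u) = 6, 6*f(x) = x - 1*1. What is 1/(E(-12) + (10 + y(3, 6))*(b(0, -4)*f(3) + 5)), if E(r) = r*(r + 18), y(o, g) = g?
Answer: 1/40 ≈ 0.025000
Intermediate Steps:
f(x) = -⅙ + x/6 (f(x) = (x - 1*1)/6 = (x - 1)/6 = (-1 + x)/6 = -⅙ + x/6)
E(r) = r*(18 + r)
1/(E(-12) + (10 + y(3, 6))*(b(0, -4)*f(3) + 5)) = 1/(-12*(18 - 12) + (10 + 6)*(6*(-⅙ + (⅙)*3) + 5)) = 1/(-12*6 + 16*(6*(-⅙ + ½) + 5)) = 1/(-72 + 16*(6*(⅓) + 5)) = 1/(-72 + 16*(2 + 5)) = 1/(-72 + 16*7) = 1/(-72 + 112) = 1/40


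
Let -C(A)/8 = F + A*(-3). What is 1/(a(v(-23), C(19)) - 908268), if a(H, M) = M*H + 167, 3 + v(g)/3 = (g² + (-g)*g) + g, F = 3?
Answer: -1/941797 ≈ -1.0618e-6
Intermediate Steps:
v(g) = -9 + 3*g (v(g) = -9 + 3*((g² + (-g)*g) + g) = -9 + 3*((g² - g²) + g) = -9 + 3*(0 + g) = -9 + 3*g)
C(A) = -24 + 24*A (C(A) = -8*(3 + A*(-3)) = -8*(3 - 3*A) = -24 + 24*A)
a(H, M) = 167 + H*M (a(H, M) = H*M + 167 = 167 + H*M)
1/(a(v(-23), C(19)) - 908268) = 1/((167 + (-9 + 3*(-23))*(-24 + 24*19)) - 908268) = 1/((167 + (-9 - 69)*(-24 + 456)) - 908268) = 1/((167 - 78*432) - 908268) = 1/((167 - 33696) - 908268) = 1/(-33529 - 908268) = 1/(-941797) = -1/941797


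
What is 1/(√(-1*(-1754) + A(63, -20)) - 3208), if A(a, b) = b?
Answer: -1604/5144765 - 17*√6/10289530 ≈ -0.00031582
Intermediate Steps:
1/(√(-1*(-1754) + A(63, -20)) - 3208) = 1/(√(-1*(-1754) - 20) - 3208) = 1/(√(1754 - 20) - 3208) = 1/(√1734 - 3208) = 1/(17*√6 - 3208) = 1/(-3208 + 17*√6)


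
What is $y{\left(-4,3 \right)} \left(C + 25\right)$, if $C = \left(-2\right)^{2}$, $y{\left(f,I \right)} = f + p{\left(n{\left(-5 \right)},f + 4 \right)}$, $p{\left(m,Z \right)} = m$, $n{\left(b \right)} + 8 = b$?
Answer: $-493$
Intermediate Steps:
$n{\left(b \right)} = -8 + b$
$y{\left(f,I \right)} = -13 + f$ ($y{\left(f,I \right)} = f - 13 = -13 + f$)
$C = 4$
$y{\left(-4,3 \right)} \left(C + 25\right) = \left(-13 - 4\right) \left(4 + 25\right) = \left(-17\right) 29 = -493$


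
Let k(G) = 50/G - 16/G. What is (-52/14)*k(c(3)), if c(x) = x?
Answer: -884/21 ≈ -42.095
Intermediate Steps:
k(G) = 34/G
(-52/14)*k(c(3)) = (-52/14)*(34/3) = (-52*1/14)*(34*(1/3)) = -26/7*34/3 = -884/21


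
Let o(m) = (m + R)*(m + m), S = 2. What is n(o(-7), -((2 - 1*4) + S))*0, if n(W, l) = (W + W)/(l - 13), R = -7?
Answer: 0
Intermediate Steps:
o(m) = 2*m*(-7 + m) (o(m) = (m - 7)*(m + m) = (-7 + m)*(2*m) = 2*m*(-7 + m))
n(W, l) = 2*W/(-13 + l) (n(W, l) = (2*W)/(-13 + l) = 2*W/(-13 + l))
n(o(-7), -((2 - 1*4) + S))*0 = (2*(2*(-7)*(-7 - 7))/(-13 - ((2 - 1*4) + 2)))*0 = (2*(2*(-7)*(-14))/(-13 - ((2 - 4) + 2)))*0 = (2*196/(-13 - (-2 + 2)))*0 = (2*196/(-13 - 1*0))*0 = (2*196/(-13 + 0))*0 = (2*196/(-13))*0 = (2*196*(-1/13))*0 = -392/13*0 = 0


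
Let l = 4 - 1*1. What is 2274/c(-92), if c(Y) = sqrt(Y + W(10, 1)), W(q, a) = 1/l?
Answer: -2274*I*sqrt(33)/55 ≈ -237.51*I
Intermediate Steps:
l = 3 (l = 4 - 1 = 3)
W(q, a) = 1/3
c(Y) = sqrt(1/3 + Y) (c(Y) = sqrt(Y + 1/3) = sqrt(1/3 + Y))
2274/c(-92) = 2274/((sqrt(3 + 9*(-92))/3)) = 2274/((sqrt(3 - 828)/3)) = 2274/((sqrt(-825)/3)) = 2274/(((5*I*sqrt(33))/3)) = 2274/((5*I*sqrt(33)/3)) = 2274*(-I*sqrt(33)/55) = -2274*I*sqrt(33)/55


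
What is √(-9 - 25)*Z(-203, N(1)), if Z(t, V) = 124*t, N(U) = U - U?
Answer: -25172*I*√34 ≈ -1.4678e+5*I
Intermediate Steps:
N(U) = 0
√(-9 - 25)*Z(-203, N(1)) = √(-9 - 25)*(124*(-203)) = √(-34)*(-25172) = (I*√34)*(-25172) = -25172*I*√34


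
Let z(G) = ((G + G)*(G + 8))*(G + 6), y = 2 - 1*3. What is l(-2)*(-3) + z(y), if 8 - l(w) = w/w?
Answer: -91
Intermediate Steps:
l(w) = 7 (l(w) = 8 - w/w = 8 - 1*1 = 8 - 1 = 7)
y = -1 (y = 2 - 3 = -1)
z(G) = 2*G*(6 + G)*(8 + G) (z(G) = ((2*G)*(8 + G))*(6 + G) = (2*G*(8 + G))*(6 + G) = 2*G*(6 + G)*(8 + G))
l(-2)*(-3) + z(y) = 7*(-3) + 2*(-1)*(48 + (-1)**2 + 14*(-1)) = -21 + 2*(-1)*(48 + 1 - 14) = -21 + 2*(-1)*35 = -21 - 70 = -91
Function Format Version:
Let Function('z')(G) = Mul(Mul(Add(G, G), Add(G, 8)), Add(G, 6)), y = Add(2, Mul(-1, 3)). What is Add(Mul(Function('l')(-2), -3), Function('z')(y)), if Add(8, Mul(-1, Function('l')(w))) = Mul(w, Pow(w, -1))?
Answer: -91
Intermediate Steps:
Function('l')(w) = 7 (Function('l')(w) = Add(8, Mul(-1, Mul(w, Pow(w, -1)))) = Add(8, Mul(-1, 1)) = Add(8, -1) = 7)
y = -1 (y = Add(2, -3) = -1)
Function('z')(G) = Mul(2, G, Add(6, G), Add(8, G)) (Function('z')(G) = Mul(Mul(Mul(2, G), Add(8, G)), Add(6, G)) = Mul(Mul(2, G, Add(8, G)), Add(6, G)) = Mul(2, G, Add(6, G), Add(8, G)))
Add(Mul(Function('l')(-2), -3), Function('z')(y)) = Add(Mul(7, -3), Mul(2, -1, Add(48, Pow(-1, 2), Mul(14, -1)))) = Add(-21, Mul(2, -1, Add(48, 1, -14))) = Add(-21, Mul(2, -1, 35)) = Add(-21, -70) = -91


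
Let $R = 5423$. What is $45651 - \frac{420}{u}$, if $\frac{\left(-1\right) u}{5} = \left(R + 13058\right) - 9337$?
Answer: $\frac{34786069}{762} \approx 45651.0$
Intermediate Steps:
$u = -45720$ ($u = - 5 \left(\left(5423 + 13058\right) - 9337\right) = - 5 \left(18481 - 9337\right) = \left(-5\right) 9144 = -45720$)
$45651 - \frac{420}{u} = 45651 - \frac{420}{-45720} = 45651 - 420 \left(- \frac{1}{45720}\right) = 45651 - - \frac{7}{762} = 45651 + \frac{7}{762} = \frac{34786069}{762}$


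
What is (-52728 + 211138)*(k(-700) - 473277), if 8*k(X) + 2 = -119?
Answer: -299896822085/4 ≈ -7.4974e+10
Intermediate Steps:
k(X) = -121/8 (k(X) = -¼ + (⅛)*(-119) = -¼ - 119/8 = -121/8)
(-52728 + 211138)*(k(-700) - 473277) = (-52728 + 211138)*(-121/8 - 473277) = 158410*(-3786337/8) = -299896822085/4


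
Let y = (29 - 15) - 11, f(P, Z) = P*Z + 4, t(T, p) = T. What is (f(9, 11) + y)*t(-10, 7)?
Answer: -1060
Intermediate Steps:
f(P, Z) = 4 + P*Z
y = 3 (y = 14 - 11 = 3)
(f(9, 11) + y)*t(-10, 7) = ((4 + 9*11) + 3)*(-10) = ((4 + 99) + 3)*(-10) = (103 + 3)*(-10) = 106*(-10) = -1060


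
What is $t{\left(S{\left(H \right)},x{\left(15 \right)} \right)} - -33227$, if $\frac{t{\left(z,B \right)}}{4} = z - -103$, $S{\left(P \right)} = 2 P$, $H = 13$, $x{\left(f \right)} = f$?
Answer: $33743$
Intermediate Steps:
$t{\left(z,B \right)} = 412 + 4 z$ ($t{\left(z,B \right)} = 4 \left(z - -103\right) = 4 \left(z + 103\right) = 4 \left(103 + z\right) = 412 + 4 z$)
$t{\left(S{\left(H \right)},x{\left(15 \right)} \right)} - -33227 = \left(412 + 4 \cdot 2 \cdot 13\right) - -33227 = \left(412 + 4 \cdot 26\right) + 33227 = \left(412 + 104\right) + 33227 = 516 + 33227 = 33743$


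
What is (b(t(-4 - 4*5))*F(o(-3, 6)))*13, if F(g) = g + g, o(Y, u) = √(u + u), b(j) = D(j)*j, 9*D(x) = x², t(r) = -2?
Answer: -416*√3/9 ≈ -80.059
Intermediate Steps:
D(x) = x²/9
b(j) = j³/9 (b(j) = (j²/9)*j = j³/9)
o(Y, u) = √2*√u (o(Y, u) = √(2*u) = √2*√u)
F(g) = 2*g
(b(t(-4 - 4*5))*F(o(-3, 6)))*13 = (((⅑)*(-2)³)*(2*(√2*√6)))*13 = (((⅑)*(-8))*(2*(2*√3)))*13 = -32*√3/9*13 = -416*√3/9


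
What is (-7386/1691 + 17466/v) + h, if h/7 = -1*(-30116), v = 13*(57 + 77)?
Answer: 310505107429/1472861 ≈ 2.1082e+5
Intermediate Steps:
v = 1742 (v = 13*134 = 1742)
h = 210812 (h = 7*(-1*(-30116)) = 7*30116 = 210812)
(-7386/1691 + 17466/v) + h = (-7386/1691 + 17466/1742) + 210812 = (-7386*1/1691 + 17466*(1/1742)) + 210812 = (-7386/1691 + 8733/871) + 210812 = 8334297/1472861 + 210812 = 310505107429/1472861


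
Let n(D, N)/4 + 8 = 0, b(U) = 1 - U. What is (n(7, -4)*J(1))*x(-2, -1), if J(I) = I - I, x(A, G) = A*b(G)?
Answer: 0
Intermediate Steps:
n(D, N) = -32 (n(D, N) = -32 + 4*0 = -32 + 0 = -32)
x(A, G) = A*(1 - G)
J(I) = 0
(n(7, -4)*J(1))*x(-2, -1) = (-32*0)*(-2*(1 - 1*(-1))) = 0*(-2*(1 + 1)) = 0*(-2*2) = 0*(-4) = 0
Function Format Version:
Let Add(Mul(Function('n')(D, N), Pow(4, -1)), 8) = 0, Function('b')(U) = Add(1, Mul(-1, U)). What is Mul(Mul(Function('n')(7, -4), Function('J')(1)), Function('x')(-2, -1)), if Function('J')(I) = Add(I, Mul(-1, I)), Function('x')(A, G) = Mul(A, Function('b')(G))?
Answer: 0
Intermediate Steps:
Function('n')(D, N) = -32 (Function('n')(D, N) = Add(-32, Mul(4, 0)) = Add(-32, 0) = -32)
Function('x')(A, G) = Mul(A, Add(1, Mul(-1, G)))
Function('J')(I) = 0
Mul(Mul(Function('n')(7, -4), Function('J')(1)), Function('x')(-2, -1)) = Mul(Mul(-32, 0), Mul(-2, Add(1, Mul(-1, -1)))) = Mul(0, Mul(-2, Add(1, 1))) = Mul(0, Mul(-2, 2)) = Mul(0, -4) = 0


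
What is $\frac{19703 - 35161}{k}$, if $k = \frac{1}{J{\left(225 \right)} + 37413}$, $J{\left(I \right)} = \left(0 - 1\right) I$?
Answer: $-574852104$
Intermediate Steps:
$J{\left(I \right)} = - I$
$k = \frac{1}{37188}$ ($k = \frac{1}{\left(-1\right) 225 + 37413} = \frac{1}{-225 + 37413} = \frac{1}{37188} \approx 2.689 \cdot 10^{-5}$)
$\frac{19703 - 35161}{k} = \left(19703 - 35161\right) \frac{1}{\frac{1}{37188}} = \left(19703 - 35161\right) 37188 = \left(-15458\right) 37188 = -574852104$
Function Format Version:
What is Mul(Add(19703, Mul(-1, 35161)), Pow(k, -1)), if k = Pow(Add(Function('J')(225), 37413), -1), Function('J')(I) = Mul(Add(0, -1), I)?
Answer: -574852104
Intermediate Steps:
Function('J')(I) = Mul(-1, I)
k = Rational(1, 37188) (k = Pow(Add(Mul(-1, 225), 37413), -1) = Pow(Add(-225, 37413), -1) = Pow(37188, -1) = Rational(1, 37188) ≈ 2.6890e-5)
Mul(Add(19703, Mul(-1, 35161)), Pow(k, -1)) = Mul(Add(19703, Mul(-1, 35161)), Pow(Rational(1, 37188), -1)) = Mul(Add(19703, -35161), 37188) = Mul(-15458, 37188) = -574852104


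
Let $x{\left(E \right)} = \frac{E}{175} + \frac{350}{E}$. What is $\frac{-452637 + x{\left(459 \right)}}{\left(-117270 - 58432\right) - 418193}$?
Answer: $\frac{36357795094}{47704615875} \approx 0.76214$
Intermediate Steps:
$x{\left(E \right)} = \frac{350}{E} + \frac{E}{175}$ ($x{\left(E \right)} = E \frac{1}{175} + \frac{350}{E} = \frac{E}{175} + \frac{350}{E} = \frac{350}{E} + \frac{E}{175}$)
$\frac{-452637 + x{\left(459 \right)}}{\left(-117270 - 58432\right) - 418193} = \frac{-452637 + \left(\frac{350}{459} + \frac{1}{175} \cdot 459\right)}{\left(-117270 - 58432\right) - 418193} = \frac{-452637 + \left(350 \cdot \frac{1}{459} + \frac{459}{175}\right)}{-175702 - 418193} = \frac{-452637 + \left(\frac{350}{459} + \frac{459}{175}\right)}{-593895} = \left(-452637 + \frac{271931}{80325}\right) \left(- \frac{1}{593895}\right) = \left(- \frac{36357795094}{80325}\right) \left(- \frac{1}{593895}\right) = \frac{36357795094}{47704615875}$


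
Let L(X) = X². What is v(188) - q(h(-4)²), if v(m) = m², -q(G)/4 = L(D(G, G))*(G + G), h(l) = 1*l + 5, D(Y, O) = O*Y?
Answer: 35352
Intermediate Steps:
h(l) = 5 + l (h(l) = l + 5 = 5 + l)
q(G) = -8*G⁵ (q(G) = -4*(G*G)²*(G + G) = -4*(G²)²*2*G = -4*G⁴*2*G = -8*G⁵)
v(188) - q(h(-4)²) = 188² - (-8)*((5 - 4)²)⁵ = 35344 - (-8)*(1²)⁵ = 35344 - (-8)*1⁵ = 35344 - (-8) = 35344 - 1*(-8) = 35344 + 8 = 35352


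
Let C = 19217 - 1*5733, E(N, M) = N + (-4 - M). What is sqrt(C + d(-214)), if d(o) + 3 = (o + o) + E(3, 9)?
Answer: sqrt(13043) ≈ 114.21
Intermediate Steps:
E(N, M) = -4 + N - M
C = 13484 (C = 19217 - 5733 = 13484)
d(o) = -13 + 2*o (d(o) = -3 + ((o + o) + (-4 + 3 - 1*9)) = -3 + (2*o + (-4 + 3 - 9)) = -3 + (2*o - 10) = -3 + (-10 + 2*o) = -13 + 2*o)
sqrt(C + d(-214)) = sqrt(13484 + (-13 + 2*(-214))) = sqrt(13484 + (-13 - 428)) = sqrt(13484 - 441) = sqrt(13043)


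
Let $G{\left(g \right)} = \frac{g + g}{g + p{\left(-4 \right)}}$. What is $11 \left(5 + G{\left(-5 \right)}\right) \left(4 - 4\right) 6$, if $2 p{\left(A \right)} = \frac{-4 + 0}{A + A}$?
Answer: $0$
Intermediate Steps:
$p{\left(A \right)} = - \frac{1}{A}$ ($p{\left(A \right)} = \frac{\left(-4 + 0\right) \frac{1}{A + A}}{2} = \frac{\left(-4\right) \frac{1}{2 A}}{2} = \frac{\left(-2\right) \frac{1}{A}}{2} = - \frac{1}{A}$)
$G{\left(g \right)} = \frac{2 g}{\frac{1}{4} + g}$ ($G{\left(g \right)} = \frac{g + g}{g - \frac{1}{-4}} = \frac{2 g}{g - - \frac{1}{4}} = \frac{2 g}{g + \frac{1}{4}} = \frac{2 g}{\frac{1}{4} + g}$)
$11 \left(5 + G{\left(-5 \right)}\right) \left(4 - 4\right) 6 = 11 \left(5 + 8 \left(-5\right) \frac{1}{1 + 4 \left(-5\right)}\right) \left(4 - 4\right) 6 = 11 \left(5 + 8 \left(-5\right) \frac{1}{1 - 20}\right) 0 \cdot 6 = 11 \left(5 + 8 \left(-5\right) \frac{1}{-19}\right) 0 \cdot 6 = 11 \left(5 + 8 \left(-5\right) \left(- \frac{1}{19}\right)\right) 0 \cdot 6 = 11 \left(5 + \frac{40}{19}\right) 0 \cdot 6 = 11 \cdot \frac{135}{19} \cdot 0 \cdot 6 = 11 \cdot 0 \cdot 6 = 0 \cdot 6 = 0$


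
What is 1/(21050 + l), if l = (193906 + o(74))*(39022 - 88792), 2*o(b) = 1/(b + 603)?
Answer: -677/6533510770775 ≈ -1.0362e-10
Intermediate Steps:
o(b) = 1/(2*(603 + b)) (o(b) = 1/(2*(b + 603)) = 1/(2*(603 + b)))
l = -6533525021625/677 (l = (193906 + 1/(2*(603 + 74)))*(39022 - 88792) = (193906 + (½)/677)*(-49770) = (193906 + (½)*(1/677))*(-49770) = (193906 + 1/1354)*(-49770) = (262548725/1354)*(-49770) = -6533525021625/677 ≈ -9.6507e+9)
1/(21050 + l) = 1/(21050 - 6533525021625/677) = 1/(-6533510770775/677) = -677/6533510770775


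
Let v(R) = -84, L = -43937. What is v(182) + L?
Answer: -44021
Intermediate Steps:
v(182) + L = -84 - 43937 = -44021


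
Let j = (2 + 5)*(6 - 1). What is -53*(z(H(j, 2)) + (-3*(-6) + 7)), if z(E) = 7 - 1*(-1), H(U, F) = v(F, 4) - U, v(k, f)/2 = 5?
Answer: -1749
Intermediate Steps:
j = 35 (j = 7*5 = 35)
v(k, f) = 10 (v(k, f) = 2*5 = 10)
H(U, F) = 10 - U
z(E) = 8 (z(E) = 7 + 1 = 8)
-53*(z(H(j, 2)) + (-3*(-6) + 7)) = -53*(8 + (-3*(-6) + 7)) = -53*(8 + (18 + 7)) = -53*(8 + 25) = -53*33 = -1749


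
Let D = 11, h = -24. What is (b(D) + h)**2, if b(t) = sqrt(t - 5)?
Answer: (24 - sqrt(6))**2 ≈ 464.42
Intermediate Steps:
b(t) = sqrt(-5 + t)
(b(D) + h)**2 = (sqrt(-5 + 11) - 24)**2 = (sqrt(6) - 24)**2 = (-24 + sqrt(6))**2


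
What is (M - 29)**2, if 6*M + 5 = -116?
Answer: 87025/36 ≈ 2417.4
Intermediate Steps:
M = -121/6 (M = -5/6 + (1/6)*(-116) = -5/6 - 58/3 = -121/6 ≈ -20.167)
(M - 29)**2 = (-121/6 - 29)**2 = (-295/6)**2 = 87025/36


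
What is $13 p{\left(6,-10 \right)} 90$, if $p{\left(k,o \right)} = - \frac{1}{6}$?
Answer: $-195$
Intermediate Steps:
$p{\left(k,o \right)} = - \frac{1}{6}$ ($p{\left(k,o \right)} = \left(-1\right) \frac{1}{6} = - \frac{1}{6}$)
$13 p{\left(6,-10 \right)} 90 = 13 \left(- \frac{1}{6}\right) 90 = \left(- \frac{13}{6}\right) 90 = -195$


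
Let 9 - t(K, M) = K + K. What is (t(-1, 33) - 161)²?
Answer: 22500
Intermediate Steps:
t(K, M) = 9 - 2*K (t(K, M) = 9 - (K + K) = 9 - 2*K)
(t(-1, 33) - 161)² = ((9 - 2*(-1)) - 161)² = ((9 + 2) - 161)² = (11 - 161)² = (-150)² = 22500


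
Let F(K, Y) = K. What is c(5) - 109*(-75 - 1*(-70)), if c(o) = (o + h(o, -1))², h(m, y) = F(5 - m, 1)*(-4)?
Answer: 570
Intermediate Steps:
h(m, y) = -20 + 4*m (h(m, y) = (5 - m)*(-4) = -20 + 4*m)
c(o) = (-20 + 5*o)² (c(o) = (o + (-20 + 4*o))² = (-20 + 5*o)²)
c(5) - 109*(-75 - 1*(-70)) = 25*(-4 + 5)² - 109*(-75 - 1*(-70)) = 25*1² - 109*(-75 + 70) = 25*1 - 109*(-5) = 25 + 545 = 570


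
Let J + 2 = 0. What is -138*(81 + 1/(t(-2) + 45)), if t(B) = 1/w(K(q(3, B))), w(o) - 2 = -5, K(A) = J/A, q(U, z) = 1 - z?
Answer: -749133/67 ≈ -11181.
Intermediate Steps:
J = -2 (J = -2 + 0 = -2)
K(A) = -2/A
w(o) = -3 (w(o) = 2 - 5 = -3)
t(B) = -1/3 (t(B) = 1/(-3) = -1/3)
-138*(81 + 1/(t(-2) + 45)) = -138*(81 + 1/(-1/3 + 45)) = -138*(81 + 1/(134/3)) = -138*(81 + 3/134) = -138*10857/134 = -749133/67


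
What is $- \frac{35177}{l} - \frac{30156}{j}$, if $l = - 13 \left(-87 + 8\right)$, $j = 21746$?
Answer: $- \frac{397964627}{11166571} \approx -35.639$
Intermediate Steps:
$l = 1027$ ($l = \left(-13\right) \left(-79\right) = 1027$)
$- \frac{35177}{l} - \frac{30156}{j} = - \frac{35177}{1027} - \frac{30156}{21746} = \left(-35177\right) \frac{1}{1027} - \frac{15078}{10873} = - \frac{35177}{1027} - \frac{15078}{10873} = - \frac{397964627}{11166571}$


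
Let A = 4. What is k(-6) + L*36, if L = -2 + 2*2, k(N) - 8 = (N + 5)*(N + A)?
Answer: 82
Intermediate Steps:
k(N) = 8 + (4 + N)*(5 + N) (k(N) = 8 + (N + 5)*(N + 4) = 8 + (5 + N)*(4 + N) = 8 + (4 + N)*(5 + N))
L = 2 (L = -2 + 4 = 2)
k(-6) + L*36 = (28 + (-6)² + 9*(-6)) + 2*36 = (28 + 36 - 54) + 72 = 10 + 72 = 82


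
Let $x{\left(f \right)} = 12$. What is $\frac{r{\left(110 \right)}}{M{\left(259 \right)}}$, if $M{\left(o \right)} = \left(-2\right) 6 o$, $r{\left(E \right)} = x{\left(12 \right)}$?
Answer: $- \frac{1}{259} \approx -0.003861$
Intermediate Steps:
$r{\left(E \right)} = 12$
$M{\left(o \right)} = - 12 o$
$\frac{r{\left(110 \right)}}{M{\left(259 \right)}} = \frac{12}{\left(-12\right) 259} = \frac{12}{-3108} = 12 \left(- \frac{1}{3108}\right) = - \frac{1}{259}$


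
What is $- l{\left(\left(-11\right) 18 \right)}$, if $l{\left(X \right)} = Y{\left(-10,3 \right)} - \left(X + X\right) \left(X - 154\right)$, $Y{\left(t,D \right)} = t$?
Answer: $139402$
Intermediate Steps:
$l{\left(X \right)} = -10 - 2 X \left(-154 + X\right)$ ($l{\left(X \right)} = -10 - \left(X + X\right) \left(X - 154\right) = -10 - 2 X \left(-154 + X\right)$)
$- l{\left(\left(-11\right) 18 \right)} = - (-10 - 2 \left(\left(-11\right) 18\right)^{2} + 308 \left(\left(-11\right) 18\right)) = - (-10 - 2 \left(-198\right)^{2} + 308 \left(-198\right)) = - (-10 - 78408 - 60984) = \left(-1\right) \left(-139402\right) = 139402$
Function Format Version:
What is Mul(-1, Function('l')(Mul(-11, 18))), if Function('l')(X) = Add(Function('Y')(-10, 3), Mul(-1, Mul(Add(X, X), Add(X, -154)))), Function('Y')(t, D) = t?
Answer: 139402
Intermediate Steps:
Function('l')(X) = Add(-10, Mul(-2, X, Add(-154, X))) (Function('l')(X) = Add(-10, Mul(-1, Mul(Add(X, X), Add(X, -154)))) = Add(-10, Mul(-1, Mul(Mul(2, X), Add(-154, X)))) = Add(-10, Mul(-1, Mul(2, X, Add(-154, X)))) = Add(-10, Mul(-2, X, Add(-154, X))))
Mul(-1, Function('l')(Mul(-11, 18))) = Mul(-1, Add(-10, Mul(-2, Pow(Mul(-11, 18), 2)), Mul(308, Mul(-11, 18)))) = Mul(-1, Add(-10, Mul(-2, Pow(-198, 2)), Mul(308, -198))) = Mul(-1, Add(-10, Mul(-2, 39204), -60984)) = Mul(-1, Add(-10, -78408, -60984)) = Mul(-1, -139402) = 139402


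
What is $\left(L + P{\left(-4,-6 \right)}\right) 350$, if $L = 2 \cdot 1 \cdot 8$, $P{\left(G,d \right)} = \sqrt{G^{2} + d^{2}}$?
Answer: $5600 + 700 \sqrt{13} \approx 8123.9$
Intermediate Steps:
$L = 16$ ($L = 2 \cdot 8 = 16$)
$\left(L + P{\left(-4,-6 \right)}\right) 350 = \left(16 + \sqrt{\left(-4\right)^{2} + \left(-6\right)^{2}}\right) 350 = \left(16 + \sqrt{16 + 36}\right) 350 = \left(16 + \sqrt{52}\right) 350 = \left(16 + 2 \sqrt{13}\right) 350 = 5600 + 700 \sqrt{13}$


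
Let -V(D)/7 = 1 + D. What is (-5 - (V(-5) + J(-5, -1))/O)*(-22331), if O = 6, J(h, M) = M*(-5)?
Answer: 468951/2 ≈ 2.3448e+5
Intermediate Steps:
J(h, M) = -5*M
V(D) = -7 - 7*D (V(D) = -7*(1 + D) = -7 - 7*D)
(-5 - (V(-5) + J(-5, -1))/O)*(-22331) = (-5 - ((-7 - 7*(-5)) - 5*(-1))/6)*(-22331) = (-5 - ((-7 + 35) + 5)/6)*(-22331) = (-5 - (28 + 5)/6)*(-22331) = (-5 - 33/6)*(-22331) = (-5 - 1*11/2)*(-22331) = (-5 - 11/2)*(-22331) = -21/2*(-22331) = 468951/2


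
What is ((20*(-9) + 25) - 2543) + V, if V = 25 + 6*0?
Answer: -2673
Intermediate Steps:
V = 25 (V = 25 + 0 = 25)
((20*(-9) + 25) - 2543) + V = ((20*(-9) + 25) - 2543) + 25 = ((-180 + 25) - 2543) + 25 = (-155 - 2543) + 25 = -2698 + 25 = -2673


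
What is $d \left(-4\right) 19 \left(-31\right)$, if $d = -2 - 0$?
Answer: $-4712$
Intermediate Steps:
$d = -2$ ($d = -2 + 0 = -2$)
$d \left(-4\right) 19 \left(-31\right) = \left(-2\right) \left(-4\right) 19 \left(-31\right) = 8 \cdot 19 \left(-31\right) = 152 \left(-31\right) = -4712$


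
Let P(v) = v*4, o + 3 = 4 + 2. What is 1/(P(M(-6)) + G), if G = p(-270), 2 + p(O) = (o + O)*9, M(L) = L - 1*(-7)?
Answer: -1/2401 ≈ -0.00041649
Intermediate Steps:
o = 3 (o = -3 + (4 + 2) = -3 + 6 = 3)
M(L) = 7 + L (M(L) = L + 7 = 7 + L)
P(v) = 4*v
p(O) = 25 + 9*O (p(O) = -2 + (3 + O)*9 = -2 + (27 + 9*O) = 25 + 9*O)
G = -2405 (G = 25 + 9*(-270) = 25 - 2430 = -2405)
1/(P(M(-6)) + G) = 1/(4*(7 - 6) - 2405) = 1/(4*1 - 2405) = 1/(4 - 2405) = 1/(-2401) = -1/2401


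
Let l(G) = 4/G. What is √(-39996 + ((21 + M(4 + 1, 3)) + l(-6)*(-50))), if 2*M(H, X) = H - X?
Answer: I*√359466/3 ≈ 199.85*I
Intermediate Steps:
M(H, X) = H/2 - X/2 (M(H, X) = (H - X)/2 = H/2 - X/2)
√(-39996 + ((21 + M(4 + 1, 3)) + l(-6)*(-50))) = √(-39996 + ((21 + ((4 + 1)/2 - ½*3)) + (4/(-6))*(-50))) = √(-39996 + ((21 + ((½)*5 - 3/2)) + (4*(-⅙))*(-50))) = √(-39996 + ((21 + (5/2 - 3/2)) - ⅔*(-50))) = √(-39996 + ((21 + 1) + 100/3)) = √(-39996 + (22 + 100/3)) = √(-39996 + 166/3) = √(-119822/3) = I*√359466/3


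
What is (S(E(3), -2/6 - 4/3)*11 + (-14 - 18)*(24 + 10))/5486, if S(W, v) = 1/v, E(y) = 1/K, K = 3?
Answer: -421/2110 ≈ -0.19953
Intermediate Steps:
E(y) = 1/3
(S(E(3), -2/6 - 4/3)*11 + (-14 - 18)*(24 + 10))/5486 = (11/(-2/6 - 4/3) + (-14 - 18)*(24 + 10))/5486 = (11/(-2*1/6 - 4*1/3) - 32*34)*(1/5486) = (11/(-1/3 - 4/3) - 1088)*(1/5486) = (11/(-5/3) - 1088)*(1/5486) = (-3/5*11 - 1088)*(1/5486) = (-33/5 - 1088)*(1/5486) = -5473/5*1/5486 = -421/2110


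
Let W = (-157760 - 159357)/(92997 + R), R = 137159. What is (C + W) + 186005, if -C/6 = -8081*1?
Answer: 53969193479/230156 ≈ 2.3449e+5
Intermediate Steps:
C = 48486 (C = -(-48486) = -6*(-8081) = 48486)
W = -317117/230156 (W = (-157760 - 159357)/(92997 + 137159) = -317117/230156 ≈ -1.3778)
(C + W) + 186005 = (48486 - 317117/230156) + 186005 = 11159026699/230156 + 186005 = 53969193479/230156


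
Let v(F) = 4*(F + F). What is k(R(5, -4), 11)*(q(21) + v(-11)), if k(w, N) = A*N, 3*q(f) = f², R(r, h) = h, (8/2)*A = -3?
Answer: -1947/4 ≈ -486.75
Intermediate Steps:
A = -¾ (A = (¼)*(-3) = -¾ ≈ -0.75000)
v(F) = 8*F (v(F) = 4*(2*F) = 8*F)
q(f) = f²/3
k(w, N) = -3*N/4
k(R(5, -4), 11)*(q(21) + v(-11)) = (-¾*11)*((⅓)*21² + 8*(-11)) = -33*((⅓)*441 - 88)/4 = -33*(147 - 88)/4 = -33/4*59 = -1947/4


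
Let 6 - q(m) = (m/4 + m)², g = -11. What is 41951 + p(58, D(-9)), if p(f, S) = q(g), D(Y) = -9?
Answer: 668287/16 ≈ 41768.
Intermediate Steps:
q(m) = 6 - 25*m²/16 (q(m) = 6 - (m/4 + m)² = 6 - (5*m/4)² = 6 - 25*m²/16)
p(f, S) = -2929/16 (p(f, S) = 6 - 25/16*(-11)² = 6 - 25/16*121 = 6 - 3025/16 = -2929/16)
41951 + p(58, D(-9)) = 41951 - 2929/16 = 668287/16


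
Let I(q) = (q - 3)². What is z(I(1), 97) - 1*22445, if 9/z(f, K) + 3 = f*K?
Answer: -8641316/385 ≈ -22445.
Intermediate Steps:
I(q) = (-3 + q)²
z(f, K) = 9/(-3 + K*f) (z(f, K) = 9/(-3 + f*K) = 9/(-3 + K*f))
z(I(1), 97) - 1*22445 = 9/(-3 + 97*(-3 + 1)²) - 1*22445 = 9/(-3 + 97*(-2)²) - 22445 = 9/(-3 + 97*4) - 22445 = 9/(-3 + 388) - 22445 = 9/385 - 22445 = -8641316/385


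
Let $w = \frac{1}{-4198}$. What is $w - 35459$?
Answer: $- \frac{148856883}{4198} \approx -35459.0$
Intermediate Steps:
$w = - \frac{1}{4198} \approx -0.00023821$
$w - 35459 = - \frac{1}{4198} - 35459 = - \frac{148856883}{4198}$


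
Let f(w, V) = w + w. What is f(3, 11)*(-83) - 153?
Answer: -651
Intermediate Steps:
f(w, V) = 2*w
f(3, 11)*(-83) - 153 = (2*3)*(-83) - 153 = 6*(-83) - 153 = -498 - 153 = -651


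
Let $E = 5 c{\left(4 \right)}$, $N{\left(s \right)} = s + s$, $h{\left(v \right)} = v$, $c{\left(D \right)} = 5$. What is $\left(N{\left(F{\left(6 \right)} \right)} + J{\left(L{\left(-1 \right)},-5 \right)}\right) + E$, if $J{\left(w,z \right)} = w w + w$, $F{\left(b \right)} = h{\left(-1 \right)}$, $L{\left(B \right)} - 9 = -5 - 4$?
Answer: $23$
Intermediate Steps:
$L{\left(B \right)} = 0$ ($L{\left(B \right)} = 9 - 9 = 0$)
$F{\left(b \right)} = -1$
$N{\left(s \right)} = 2 s$
$E = 25$ ($E = 5 \cdot 5 = 25$)
$J{\left(w,z \right)} = w + w^{2}$ ($J{\left(w,z \right)} = w^{2} + w = w + w^{2}$)
$\left(N{\left(F{\left(6 \right)} \right)} + J{\left(L{\left(-1 \right)},-5 \right)}\right) + E = \left(2 \left(-1\right) + 0 \left(1 + 0\right)\right) + 25 = \left(-2 + 0 \cdot 1\right) + 25 = \left(-2 + 0\right) + 25 = -2 + 25 = 23$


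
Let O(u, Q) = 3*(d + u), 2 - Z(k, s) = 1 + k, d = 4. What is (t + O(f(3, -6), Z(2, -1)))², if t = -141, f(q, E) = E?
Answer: 21609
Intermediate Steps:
Z(k, s) = 1 - k (Z(k, s) = 2 - (1 + k) = 2 + (-1 - k) = 1 - k)
O(u, Q) = 12 + 3*u (O(u, Q) = 3*(4 + u) = 12 + 3*u)
(t + O(f(3, -6), Z(2, -1)))² = (-141 + (12 + 3*(-6)))² = (-141 + (12 - 18))² = (-141 - 6)² = (-147)² = 21609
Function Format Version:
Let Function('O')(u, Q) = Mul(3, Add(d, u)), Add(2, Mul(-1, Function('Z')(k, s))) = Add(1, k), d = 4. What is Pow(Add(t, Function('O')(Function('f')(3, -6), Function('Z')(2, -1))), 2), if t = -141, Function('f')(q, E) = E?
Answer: 21609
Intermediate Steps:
Function('Z')(k, s) = Add(1, Mul(-1, k)) (Function('Z')(k, s) = Add(2, Mul(-1, Add(1, k))) = Add(2, Add(-1, Mul(-1, k))) = Add(1, Mul(-1, k)))
Function('O')(u, Q) = Add(12, Mul(3, u)) (Function('O')(u, Q) = Mul(3, Add(4, u)) = Add(12, Mul(3, u)))
Pow(Add(t, Function('O')(Function('f')(3, -6), Function('Z')(2, -1))), 2) = Pow(Add(-141, Add(12, Mul(3, -6))), 2) = Pow(Add(-141, Add(12, -18)), 2) = Pow(Add(-141, -6), 2) = Pow(-147, 2) = 21609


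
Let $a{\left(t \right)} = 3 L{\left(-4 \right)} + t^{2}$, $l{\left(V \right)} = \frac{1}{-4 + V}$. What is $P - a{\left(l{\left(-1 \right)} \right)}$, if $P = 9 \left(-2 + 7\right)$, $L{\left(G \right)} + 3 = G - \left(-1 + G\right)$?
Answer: $\frac{1274}{25} \approx 50.96$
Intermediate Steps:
$L{\left(G \right)} = -2$ ($L{\left(G \right)} = -3 + \left(G - \left(-1 + G\right)\right) = -3 + 1 = -2$)
$P = 45$ ($P = 9 \cdot 5 = 45$)
$a{\left(t \right)} = -6 + t^{2}$ ($a{\left(t \right)} = 3 \left(-2\right) + t^{2} = -6 + t^{2}$)
$P - a{\left(l{\left(-1 \right)} \right)} = 45 - \left(-6 + \left(\frac{1}{-4 - 1}\right)^{2}\right) = 45 - \left(-6 + \left(\frac{1}{-5}\right)^{2}\right) = 45 - \left(-6 + \left(- \frac{1}{5}\right)^{2}\right) = 45 - \left(-6 + \frac{1}{25}\right) = 45 - - \frac{149}{25} = 45 + \frac{149}{25} = \frac{1274}{25}$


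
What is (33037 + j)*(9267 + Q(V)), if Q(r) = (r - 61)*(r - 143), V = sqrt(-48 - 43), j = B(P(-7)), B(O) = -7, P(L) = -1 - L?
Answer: 591203970 - 6738120*I*sqrt(91) ≈ 5.912e+8 - 6.4278e+7*I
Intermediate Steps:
j = -7
V = I*sqrt(91) (V = sqrt(-91) = I*sqrt(91) ≈ 9.5394*I)
Q(r) = (-143 + r)*(-61 + r) (Q(r) = (-61 + r)*(-143 + r) = (-143 + r)*(-61 + r))
(33037 + j)*(9267 + Q(V)) = (33037 - 7)*(9267 + (8723 + (I*sqrt(91))**2 - 204*I*sqrt(91))) = 33030*(9267 + (8723 - 91 - 204*I*sqrt(91))) = 33030*(9267 + (8632 - 204*I*sqrt(91))) = 33030*(17899 - 204*I*sqrt(91)) = 591203970 - 6738120*I*sqrt(91)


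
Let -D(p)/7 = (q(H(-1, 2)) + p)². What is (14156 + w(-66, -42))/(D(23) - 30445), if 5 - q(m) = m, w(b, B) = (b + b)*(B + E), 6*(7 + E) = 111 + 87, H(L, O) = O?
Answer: -16268/35177 ≈ -0.46246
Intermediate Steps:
E = 26 (E = -7 + (111 + 87)/6 = -7 + (⅙)*198 = -7 + 33 = 26)
w(b, B) = 2*b*(26 + B) (w(b, B) = (b + b)*(B + 26) = (2*b)*(26 + B) = 2*b*(26 + B))
q(m) = 5 - m
D(p) = -7*(3 + p)² (D(p) = -7*((5 - 1*2) + p)² = -7*((5 - 2) + p)² = -7*(3 + p)²)
(14156 + w(-66, -42))/(D(23) - 30445) = (14156 + 2*(-66)*(26 - 42))/(-7*(3 + 23)² - 30445) = (14156 + 2*(-66)*(-16))/(-7*26² - 30445) = (14156 + 2112)/(-7*676 - 30445) = 16268/(-4732 - 30445) = 16268/(-35177) = 16268*(-1/35177) = -16268/35177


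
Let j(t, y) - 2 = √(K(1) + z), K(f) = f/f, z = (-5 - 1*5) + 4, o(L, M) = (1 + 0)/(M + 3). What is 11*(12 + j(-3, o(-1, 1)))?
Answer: 154 + 11*I*√5 ≈ 154.0 + 24.597*I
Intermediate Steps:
o(L, M) = 1/(3 + M)
z = -6 (z = (-5 - 5) + 4 = -10 + 4 = -6)
K(f) = 1
j(t, y) = 2 + I*√5 (j(t, y) = 2 + √(1 - 6) = 2 + √(-5) = 2 + I*√5)
11*(12 + j(-3, o(-1, 1))) = 11*(12 + (2 + I*√5)) = 11*(14 + I*√5) = 154 + 11*I*√5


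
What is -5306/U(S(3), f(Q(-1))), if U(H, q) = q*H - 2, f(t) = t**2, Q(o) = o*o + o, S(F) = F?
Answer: 2653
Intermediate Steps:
Q(o) = o + o**2 (Q(o) = o**2 + o = o + o**2)
U(H, q) = -2 + H*q (U(H, q) = H*q - 2 = -2 + H*q)
-5306/U(S(3), f(Q(-1))) = -5306/(-2 + 3*(-(1 - 1))**2) = -5306/(-2 + 3*(-1*0)**2) = -5306/(-2 + 3*0**2) = -5306/(-2 + 3*0) = -5306/(-2 + 0) = -5306/(-2) = -5306*(-1/2) = 2653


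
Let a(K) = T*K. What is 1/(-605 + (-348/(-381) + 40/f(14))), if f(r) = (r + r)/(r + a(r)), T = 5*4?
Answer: -127/23379 ≈ -0.0054322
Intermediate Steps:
T = 20
a(K) = 20*K
f(r) = 2/21 (f(r) = (r + r)/(r + 20*r) = (2*r)/((21*r)) = (2*r)*(1/(21*r)) = 2/21)
1/(-605 + (-348/(-381) + 40/f(14))) = 1/(-605 + (-348/(-381) + 40/(2/21))) = 1/(-605 + (-348*(-1/381) + 40*(21/2))) = 1/(-605 + (116/127 + 420)) = 1/(-605 + 53456/127) = 1/(-23379/127) = -127/23379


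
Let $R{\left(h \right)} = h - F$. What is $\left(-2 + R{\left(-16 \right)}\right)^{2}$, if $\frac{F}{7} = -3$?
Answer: $9$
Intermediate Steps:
$F = -21$ ($F = 7 \left(-3\right) = -21$)
$R{\left(h \right)} = 21 + h$ ($R{\left(h \right)} = h - -21 = h + 21 = 21 + h$)
$\left(-2 + R{\left(-16 \right)}\right)^{2} = \left(-2 + \left(21 - 16\right)\right)^{2} = \left(-2 + 5\right)^{2} = 3^{2} = 9$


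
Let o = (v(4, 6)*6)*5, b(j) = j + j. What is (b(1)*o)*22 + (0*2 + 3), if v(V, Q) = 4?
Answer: 5283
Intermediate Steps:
b(j) = 2*j
o = 120 (o = (4*6)*5 = 24*5 = 120)
(b(1)*o)*22 + (0*2 + 3) = ((2*1)*120)*22 + (0*2 + 3) = (2*120)*22 + (0 + 3) = 240*22 + 3 = 5280 + 3 = 5283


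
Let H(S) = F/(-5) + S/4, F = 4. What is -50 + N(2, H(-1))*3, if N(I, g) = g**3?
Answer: -427783/8000 ≈ -53.473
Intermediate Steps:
H(S) = -4/5 + S/4 (H(S) = 4/(-5) + S/4 = 4*(-1/5) + S*(1/4) = -4/5 + S/4)
-50 + N(2, H(-1))*3 = -50 + (-4/5 + (1/4)*(-1))**3*3 = -50 + (-4/5 - 1/4)**3*3 = -50 + (-21/20)**3*3 = -50 - 9261/8000*3 = -50 - 27783/8000 = -427783/8000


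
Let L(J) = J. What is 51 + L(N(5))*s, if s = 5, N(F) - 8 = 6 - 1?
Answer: 116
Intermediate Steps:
N(F) = 13 (N(F) = 8 + (6 - 1) = 8 + 5 = 13)
51 + L(N(5))*s = 51 + 13*5 = 51 + 65 = 116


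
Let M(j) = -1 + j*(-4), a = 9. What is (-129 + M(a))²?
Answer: 27556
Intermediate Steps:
M(j) = -1 - 4*j
(-129 + M(a))² = (-129 + (-1 - 4*9))² = (-129 + (-1 - 36))² = (-129 - 37)² = (-166)² = 27556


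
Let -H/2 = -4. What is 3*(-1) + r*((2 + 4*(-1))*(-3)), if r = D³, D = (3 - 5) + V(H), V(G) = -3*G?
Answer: -105459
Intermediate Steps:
H = 8 (H = -2*(-4) = 8)
D = -26 (D = (3 - 5) - 3*8 = -2 - 24 = -26)
r = -17576 (r = (-26)³ = -17576)
3*(-1) + r*((2 + 4*(-1))*(-3)) = 3*(-1) - 17576*(2 + 4*(-1))*(-3) = -3 - 17576*(2 - 4)*(-3) = -3 - (-35152)*(-3) = -3 - 17576*6 = -3 - 105456 = -105459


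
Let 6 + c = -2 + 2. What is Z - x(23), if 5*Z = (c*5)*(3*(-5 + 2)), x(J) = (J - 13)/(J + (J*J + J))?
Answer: 6208/115 ≈ 53.983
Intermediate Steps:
c = -6 (c = -6 + (-2 + 2) = -6 + 0 = -6)
x(J) = (-13 + J)/(J² + 2*J) (x(J) = (-13 + J)/(J + (J² + J)) = (-13 + J)/(J + (J + J²)) = (-13 + J)/(J² + 2*J))
Z = 54 (Z = ((-6*5)*(3*(-5 + 2)))/5 = (-90*(-3))/5 = (-30*(-9))/5 = (⅕)*270 = 54)
Z - x(23) = 54 - (-13 + 23)/(23*(2 + 23)) = 54 - 10/(23*25) = 54 - 1*2/115 = 54 - 2/115 = 6208/115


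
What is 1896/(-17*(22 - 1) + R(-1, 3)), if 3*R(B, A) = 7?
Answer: -711/133 ≈ -5.3459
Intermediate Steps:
R(B, A) = 7/3 (R(B, A) = (1/3)*7 = 7/3)
1896/(-17*(22 - 1) + R(-1, 3)) = 1896/(-17*(22 - 1) + 7/3) = 1896/(-17*21 + 7/3) = 1896/(-357 + 7/3) = 1896/(-1064/3) = 1896*(-3/1064) = -711/133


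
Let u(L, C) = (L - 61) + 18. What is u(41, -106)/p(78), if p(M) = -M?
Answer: 1/39 ≈ 0.025641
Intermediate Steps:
u(L, C) = -43 + L (u(L, C) = (-61 + L) + 18 = -43 + L)
u(41, -106)/p(78) = (-43 + 41)/((-1*78)) = -2/(-78) = -2*(-1/78) = 1/39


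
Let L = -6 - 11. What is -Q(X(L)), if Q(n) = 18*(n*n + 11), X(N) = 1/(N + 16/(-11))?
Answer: -8161560/41209 ≈ -198.05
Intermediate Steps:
L = -17
X(N) = 1/(-16/11 + N) (X(N) = 1/(N + 16*(-1/11)) = 1/(N - 16/11) = 1/(-16/11 + N))
Q(n) = 198 + 18*n² (Q(n) = 18*(n² + 11) = 18*(11 + n²) = 198 + 18*n²)
-Q(X(L)) = -(198 + 18*(11/(-16 + 11*(-17)))²) = -(198 + 18*(11/(-16 - 187))²) = -(198 + 18*(11/(-203))²) = -(198 + 18*(11*(-1/203))²) = -(198 + 18*(-11/203)²) = -(198 + 18*(121/41209)) = -(198 + 2178/41209) = -1*8161560/41209 = -8161560/41209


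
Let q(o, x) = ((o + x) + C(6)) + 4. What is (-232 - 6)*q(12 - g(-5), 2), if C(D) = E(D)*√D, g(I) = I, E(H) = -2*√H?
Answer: -2618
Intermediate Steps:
C(D) = -2*D (C(D) = (-2*√D)*√D = -2*D)
q(o, x) = -8 + o + x (q(o, x) = ((o + x) - 2*6) + 4 = ((o + x) - 12) + 4 = (-12 + o + x) + 4 = -8 + o + x)
(-232 - 6)*q(12 - g(-5), 2) = (-232 - 6)*(-8 + (12 - 1*(-5)) + 2) = -238*(-8 + (12 + 5) + 2) = -238*(-8 + 17 + 2) = -238*11 = -2618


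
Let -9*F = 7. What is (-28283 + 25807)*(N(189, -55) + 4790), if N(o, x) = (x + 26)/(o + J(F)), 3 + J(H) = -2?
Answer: -545543889/46 ≈ -1.1860e+7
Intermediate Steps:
F = -7/9 (F = -⅑*7 = -7/9 ≈ -0.77778)
J(H) = -5 (J(H) = -3 - 2 = -5)
N(o, x) = (26 + x)/(-5 + o) (N(o, x) = (x + 26)/(o - 5) = (26 + x)/(-5 + o))
(-28283 + 25807)*(N(189, -55) + 4790) = (-28283 + 25807)*((26 - 55)/(-5 + 189) + 4790) = -2476*(-29/184 + 4790) = -2476*881331/184 = -545543889/46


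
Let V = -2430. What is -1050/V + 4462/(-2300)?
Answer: -6107/4050 ≈ -1.5079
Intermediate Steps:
-1050/V + 4462/(-2300) = -1050/(-2430) + 4462/(-2300) = -1050*(-1/2430) + 4462*(-1/2300) = 35/81 - 97/50 = -6107/4050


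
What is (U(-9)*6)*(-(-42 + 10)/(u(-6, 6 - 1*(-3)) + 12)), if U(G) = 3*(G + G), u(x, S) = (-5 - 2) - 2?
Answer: -3456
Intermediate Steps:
u(x, S) = -9 (u(x, S) = -7 - 2 = -9)
U(G) = 6*G (U(G) = 3*(2*G) = 6*G)
(U(-9)*6)*(-(-42 + 10)/(u(-6, 6 - 1*(-3)) + 12)) = ((6*(-9))*6)*(-(-42 + 10)/(-9 + 12)) = (-54*6)*(-(-32)/3) = -(-324)*(-32*⅓) = -(-324)*(-32)/3 = -324*32/3 = -3456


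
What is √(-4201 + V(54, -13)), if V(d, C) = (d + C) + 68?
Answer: 2*I*√1023 ≈ 63.969*I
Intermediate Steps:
V(d, C) = 68 + C + d (V(d, C) = (C + d) + 68 = 68 + C + d)
√(-4201 + V(54, -13)) = √(-4201 + (68 - 13 + 54)) = √(-4201 + 109) = √(-4092) = 2*I*√1023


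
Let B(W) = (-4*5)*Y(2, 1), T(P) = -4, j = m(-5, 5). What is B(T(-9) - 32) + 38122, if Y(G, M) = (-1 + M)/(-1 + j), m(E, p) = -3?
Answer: 38122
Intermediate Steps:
j = -3
Y(G, M) = ¼ - M/4 (Y(G, M) = (-1 + M)/(-1 - 3) = (-1 + M)/(-4) = (-1 + M)*(-¼) = ¼ - M/4)
B(W) = 0 (B(W) = (-4*5)*(¼ - ¼*1) = -20*(¼ - ¼) = -20*0 = 0)
B(T(-9) - 32) + 38122 = 0 + 38122 = 38122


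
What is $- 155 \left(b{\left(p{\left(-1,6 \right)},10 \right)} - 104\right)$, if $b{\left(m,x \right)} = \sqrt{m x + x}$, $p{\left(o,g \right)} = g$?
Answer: $16120 - 155 \sqrt{70} \approx 14823.0$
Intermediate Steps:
$b{\left(m,x \right)} = \sqrt{x + m x}$
$- 155 \left(b{\left(p{\left(-1,6 \right)},10 \right)} - 104\right) = - 155 \left(\sqrt{10 \left(1 + 6\right)} - 104\right) = - 155 \left(\sqrt{10 \cdot 7} - 104\right) = - 155 \left(\sqrt{70} - 104\right) = - 155 \left(-104 + \sqrt{70}\right) = 16120 - 155 \sqrt{70}$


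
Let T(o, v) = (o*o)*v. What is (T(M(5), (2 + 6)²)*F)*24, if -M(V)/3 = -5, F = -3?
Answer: -1036800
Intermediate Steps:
M(V) = 15 (M(V) = -3*(-5) = 15)
T(o, v) = v*o² (T(o, v) = o²*v = v*o²)
(T(M(5), (2 + 6)²)*F)*24 = (((2 + 6)²*15²)*(-3))*24 = ((8²*225)*(-3))*24 = ((64*225)*(-3))*24 = (14400*(-3))*24 = -43200*24 = -1036800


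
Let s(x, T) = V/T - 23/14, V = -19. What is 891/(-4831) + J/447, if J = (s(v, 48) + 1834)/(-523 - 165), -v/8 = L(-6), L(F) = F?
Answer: -95042566445/499197355776 ≈ -0.19039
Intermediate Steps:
v = 48 (v = -8*(-6) = 48)
s(x, T) = -23/14 - 19/T (s(x, T) = -19/T - 23/14 = -23/14 - 19/T)
J = -615539/231168 (J = ((-23/14 - 19/48) + 1834)/(-523 - 165) = ((-23/14 - 19*1/48) + 1834)/(-688) = ((-23/14 - 19/48) + 1834)*(-1/688) = (-685/336 + 1834)*(-1/688) = (615539/336)*(-1/688) = -615539/231168 ≈ -2.6627)
891/(-4831) + J/447 = 891/(-4831) - 615539/231168/447 = 891*(-1/4831) - 615539/231168*1/447 = -891/4831 - 615539/103332096 = -95042566445/499197355776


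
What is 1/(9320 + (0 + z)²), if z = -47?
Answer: 1/11529 ≈ 8.6738e-5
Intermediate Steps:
1/(9320 + (0 + z)²) = 1/(9320 + (0 - 47)²) = 1/(9320 + (-47)²) = 1/(9320 + 2209) = 1/11529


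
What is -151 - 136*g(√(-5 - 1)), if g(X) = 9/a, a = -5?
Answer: 469/5 ≈ 93.800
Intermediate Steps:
g(X) = -9/5 (g(X) = 9/(-5) = 9*(-⅕) = -9/5)
-151 - 136*g(√(-5 - 1)) = -151 - 136*(-9/5) = -151 + 1224/5 = 469/5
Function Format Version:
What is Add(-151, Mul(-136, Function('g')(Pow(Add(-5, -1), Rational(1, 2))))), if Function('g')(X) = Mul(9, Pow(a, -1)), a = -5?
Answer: Rational(469, 5) ≈ 93.800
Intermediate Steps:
Function('g')(X) = Rational(-9, 5) (Function('g')(X) = Mul(9, Pow(-5, -1)) = Mul(9, Rational(-1, 5)) = Rational(-9, 5))
Add(-151, Mul(-136, Function('g')(Pow(Add(-5, -1), Rational(1, 2))))) = Add(-151, Mul(-136, Rational(-9, 5))) = Add(-151, Rational(1224, 5)) = Rational(469, 5)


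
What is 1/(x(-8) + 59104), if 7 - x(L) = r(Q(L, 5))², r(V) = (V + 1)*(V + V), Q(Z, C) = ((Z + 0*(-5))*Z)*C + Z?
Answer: -1/38146718233 ≈ -2.6215e-11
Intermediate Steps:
Q(Z, C) = Z + C*Z² (Q(Z, C) = ((Z + 0)*Z)*C + Z = (Z*Z)*C + Z = Z²*C + Z = C*Z² + Z = Z + C*Z²)
r(V) = 2*V*(1 + V) (r(V) = (1 + V)*(2*V) = 2*V*(1 + V))
x(L) = 7 - 4*L²*(1 + 5*L)²*(1 + L*(1 + 5*L))² (x(L) = 7 - (2*(L*(1 + 5*L))*(1 + L*(1 + 5*L)))² = 7 - (2*L*(1 + 5*L)*(1 + L*(1 + 5*L)))² = 7 - 4*L²*(1 + 5*L)²*(1 + L*(1 + 5*L))²)
1/(x(-8) + 59104) = 1/((7 - 4*(-8)²*(1 + 5*(-8))²*(1 - 8*(1 + 5*(-8)))²) + 59104) = 1/((7 - 4*64*(1 - 40)²*(1 - 8*(1 - 40))²) + 59104) = 1/((7 - 4*64*(-39)²*(1 - 8*(-39))²) + 59104) = 1/((7 - 4*64*1521*(1 + 312)²) + 59104) = 1/((7 - 4*64*1521*313²) + 59104) = 1/((7 - 4*64*1521*97969) + 59104) = 1/((7 - 38146777344) + 59104) = 1/(-38146777337 + 59104) = 1/(-38146718233) = -1/38146718233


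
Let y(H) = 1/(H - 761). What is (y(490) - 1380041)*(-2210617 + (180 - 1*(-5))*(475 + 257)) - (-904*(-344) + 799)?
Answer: 776105149158039/271 ≈ 2.8639e+12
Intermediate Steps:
y(H) = 1/(-761 + H)
(y(490) - 1380041)*(-2210617 + (180 - 1*(-5))*(475 + 257)) - (-904*(-344) + 799) = (1/(-761 + 490) - 1380041)*(-2210617 + (180 - 1*(-5))*(475 + 257)) - (-904*(-344) + 799) = (1/(-271) - 1380041)*(-2210617 + (180 + 5)*732) - (310976 + 799) = (-1/271 - 1380041)*(-2210617 + 185*732) - 1*311775 = -373991112*(-2210617 + 135420)/271 - 311775 = -373991112/271*(-2075197) - 311775 = 776105233649064/271 - 311775 = 776105149158039/271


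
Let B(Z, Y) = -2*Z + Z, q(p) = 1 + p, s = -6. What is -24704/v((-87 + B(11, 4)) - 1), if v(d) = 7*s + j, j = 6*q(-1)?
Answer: 12352/21 ≈ 588.19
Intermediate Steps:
j = 0 (j = 6*(1 - 1) = 6*0 = 0)
B(Z, Y) = -Z
v(d) = -42 (v(d) = 7*(-6) + 0 = -42 + 0 = -42)
-24704/v((-87 + B(11, 4)) - 1) = -24704/(-42) = -24704*(-1/42) = 12352/21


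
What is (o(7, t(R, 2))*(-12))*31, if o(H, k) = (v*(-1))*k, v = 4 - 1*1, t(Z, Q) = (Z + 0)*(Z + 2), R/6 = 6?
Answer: 1526688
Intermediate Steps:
R = 36 (R = 6*6 = 36)
t(Z, Q) = Z*(2 + Z)
v = 3 (v = 4 - 1 = 3)
o(H, k) = -3*k (o(H, k) = (3*(-1))*k = -3*k)
(o(7, t(R, 2))*(-12))*31 = (-108*(2 + 36)*(-12))*31 = (-108*38*(-12))*31 = (-3*1368*(-12))*31 = -4104*(-12)*31 = 49248*31 = 1526688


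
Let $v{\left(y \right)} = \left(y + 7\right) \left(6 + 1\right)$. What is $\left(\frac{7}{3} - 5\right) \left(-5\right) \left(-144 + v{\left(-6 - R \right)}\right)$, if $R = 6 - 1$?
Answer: $- \frac{6880}{3} \approx -2293.3$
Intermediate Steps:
$R = 5$ ($R = 6 - 1 = 5$)
$v{\left(y \right)} = 49 + 7 y$ ($v{\left(y \right)} = \left(7 + y\right) 7 = 49 + 7 y$)
$\left(\frac{7}{3} - 5\right) \left(-5\right) \left(-144 + v{\left(-6 - R \right)}\right) = \left(\frac{7}{3} - 5\right) \left(-5\right) \left(-144 + \left(49 + 7 \left(-6 - 5\right)\right)\right) = \left(7 \cdot \frac{1}{3} - 5\right) \left(-5\right) \left(-144 + \left(49 + 7 \left(-6 - 5\right)\right)\right) = \left(\frac{7}{3} - 5\right) \left(-5\right) \left(-144 + \left(49 + 7 \left(-11\right)\right)\right) = \left(- \frac{8}{3}\right) \left(-5\right) \left(-144 + \left(49 - 77\right)\right) = \frac{40 \left(-144 - 28\right)}{3} = \frac{40}{3} \left(-172\right) = - \frac{6880}{3}$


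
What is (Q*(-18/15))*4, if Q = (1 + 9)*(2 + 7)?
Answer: -432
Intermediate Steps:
Q = 90 (Q = 10*9 = 90)
(Q*(-18/15))*4 = (90*(-18/15))*4 = (90*(-18*1/15))*4 = (90*(-6/5))*4 = -108*4 = -432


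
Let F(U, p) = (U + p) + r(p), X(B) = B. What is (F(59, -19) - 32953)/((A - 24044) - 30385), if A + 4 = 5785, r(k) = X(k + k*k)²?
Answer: -28017/16216 ≈ -1.7277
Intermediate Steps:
r(k) = (k + k²)² (r(k) = (k + k*k)² = (k + k²)²)
A = 5781 (A = -4 + 5785 = 5781)
F(U, p) = U + p + p²*(1 + p)² (F(U, p) = (U + p) + p²*(1 + p)² = U + p + p²*(1 + p)²)
(F(59, -19) - 32953)/((A - 24044) - 30385) = ((59 - 19 + (-19)²*(1 - 19)²) - 32953)/((5781 - 24044) - 30385) = ((59 - 19 + 361*(-18)²) - 32953)/(-18263 - 30385) = ((59 - 19 + 361*324) - 32953)/(-48648) = ((59 - 19 + 116964) - 32953)*(-1/48648) = (117004 - 32953)*(-1/48648) = 84051*(-1/48648) = -28017/16216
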